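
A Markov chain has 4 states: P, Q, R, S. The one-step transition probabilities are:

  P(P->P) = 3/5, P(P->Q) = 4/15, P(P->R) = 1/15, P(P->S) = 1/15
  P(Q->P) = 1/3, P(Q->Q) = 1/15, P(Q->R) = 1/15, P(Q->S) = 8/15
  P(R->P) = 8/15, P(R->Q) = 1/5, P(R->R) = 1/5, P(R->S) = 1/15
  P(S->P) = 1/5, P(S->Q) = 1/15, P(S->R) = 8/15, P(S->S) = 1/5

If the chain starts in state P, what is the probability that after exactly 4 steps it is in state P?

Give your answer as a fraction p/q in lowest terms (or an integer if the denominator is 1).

Computing P^4 by repeated multiplication:
P^1 =
  P: [3/5, 4/15, 1/15, 1/15]
  Q: [1/3, 1/15, 1/15, 8/15]
  R: [8/15, 1/5, 1/5, 1/15]
  S: [1/5, 1/15, 8/15, 1/5]
P^2 =
  P: [112/225, 44/225, 8/75, 1/5]
  Q: [82/225, 32/225, 73/225, 38/225]
  R: [38/75, 1/5, 28/225, 38/225]
  S: [7/15, 8/45, 52/225, 28/225]
P^3 =
  P: [311/675, 203/1125, 196/1125, 623/3375]
  Q: [532/1125, 617/3375, 637/3375, 7/45]
  R: [1589/3375, 623/3375, 547/3375, 616/3375]
  S: [329/675, 644/3375, 7/45, 187/1125]
P^4 =
  P: [7871/16875, 1024/5625, 8912/50625, 8884/50625]
  Q: [536/1125, 9437/50625, 8324/50625, 8744/50625]
  R: [1576/3375, 9236/50625, 2927/16875, 8968/50625]
  S: [23908/50625, 208/1125, 928/5625, 1801/10125]

(P^4)[P -> P] = 7871/16875

Answer: 7871/16875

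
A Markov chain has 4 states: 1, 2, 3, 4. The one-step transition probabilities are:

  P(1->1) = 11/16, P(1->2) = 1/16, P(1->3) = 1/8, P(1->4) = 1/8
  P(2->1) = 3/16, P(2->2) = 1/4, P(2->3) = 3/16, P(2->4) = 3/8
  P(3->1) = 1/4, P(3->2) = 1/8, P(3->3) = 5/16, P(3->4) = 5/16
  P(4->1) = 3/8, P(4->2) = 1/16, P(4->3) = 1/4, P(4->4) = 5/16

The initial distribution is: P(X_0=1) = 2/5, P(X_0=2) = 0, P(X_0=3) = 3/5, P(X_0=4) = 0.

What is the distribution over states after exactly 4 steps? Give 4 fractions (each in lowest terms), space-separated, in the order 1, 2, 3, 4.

Propagating the distribution step by step (d_{t+1} = d_t * P):
d_0 = (1=2/5, 2=0, 3=3/5, 4=0)
  d_1[1] = 2/5*11/16 + 0*3/16 + 3/5*1/4 + 0*3/8 = 17/40
  d_1[2] = 2/5*1/16 + 0*1/4 + 3/5*1/8 + 0*1/16 = 1/10
  d_1[3] = 2/5*1/8 + 0*3/16 + 3/5*5/16 + 0*1/4 = 19/80
  d_1[4] = 2/5*1/8 + 0*3/8 + 3/5*5/16 + 0*5/16 = 19/80
d_1 = (1=17/40, 2=1/10, 3=19/80, 4=19/80)
  d_2[1] = 17/40*11/16 + 1/10*3/16 + 19/80*1/4 + 19/80*3/8 = 147/320
  d_2[2] = 17/40*1/16 + 1/10*1/4 + 19/80*1/8 + 19/80*1/16 = 123/1280
  d_2[3] = 17/40*1/8 + 1/10*3/16 + 19/80*5/16 + 19/80*1/4 = 263/1280
  d_2[4] = 17/40*1/8 + 1/10*3/8 + 19/80*5/16 + 19/80*5/16 = 153/640
d_2 = (1=147/320, 2=123/1280, 3=263/1280, 4=153/640)
  d_3[1] = 147/320*11/16 + 123/1280*3/16 + 263/1280*1/4 + 153/640*3/8 = 1945/4096
  d_3[2] = 147/320*1/16 + 123/1280*1/4 + 263/1280*1/8 + 153/640*1/16 = 239/2560
  d_3[3] = 147/320*1/8 + 123/1280*3/16 + 263/1280*5/16 + 153/640*1/4 = 1021/5120
  d_3[4] = 147/320*1/8 + 123/1280*3/8 + 263/1280*5/16 + 153/640*5/16 = 4759/20480
d_3 = (1=1945/4096, 2=239/2560, 3=1021/5120, 4=4759/20480)
  d_4[1] = 1945/4096*11/16 + 239/2560*3/16 + 1021/5120*1/4 + 4759/20480*3/8 = 157601/327680
  d_4[2] = 1945/4096*1/16 + 239/2560*1/4 + 1021/5120*1/8 + 4759/20480*1/16 = 1515/16384
  d_4[3] = 1945/4096*1/8 + 239/2560*3/16 + 1021/5120*5/16 + 4759/20480*1/4 = 32321/163840
  d_4[4] = 1945/4096*1/8 + 239/2560*3/8 + 1021/5120*5/16 + 4759/20480*5/16 = 75137/327680
d_4 = (1=157601/327680, 2=1515/16384, 3=32321/163840, 4=75137/327680)

Answer: 157601/327680 1515/16384 32321/163840 75137/327680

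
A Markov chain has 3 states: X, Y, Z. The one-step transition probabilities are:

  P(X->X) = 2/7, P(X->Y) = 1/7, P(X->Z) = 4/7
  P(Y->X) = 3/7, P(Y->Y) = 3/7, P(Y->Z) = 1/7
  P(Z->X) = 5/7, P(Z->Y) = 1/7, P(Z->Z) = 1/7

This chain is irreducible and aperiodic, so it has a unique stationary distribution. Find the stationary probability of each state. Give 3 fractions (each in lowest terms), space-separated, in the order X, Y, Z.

Answer: 23/50 1/5 17/50

Derivation:
The stationary distribution satisfies pi = pi * P, i.e.:
  pi_X = 2/7*pi_X + 3/7*pi_Y + 5/7*pi_Z
  pi_Y = 1/7*pi_X + 3/7*pi_Y + 1/7*pi_Z
  pi_Z = 4/7*pi_X + 1/7*pi_Y + 1/7*pi_Z
with normalization: pi_X + pi_Y + pi_Z = 1.

Using the first 2 balance equations plus normalization, the linear system A*pi = b is:
  [-5/7, 3/7, 5/7] . pi = 0
  [1/7, -4/7, 1/7] . pi = 0
  [1, 1, 1] . pi = 1

Solving yields:
  pi_X = 23/50
  pi_Y = 1/5
  pi_Z = 17/50

Verification (pi * P):
  23/50*2/7 + 1/5*3/7 + 17/50*5/7 = 23/50 = pi_X  (ok)
  23/50*1/7 + 1/5*3/7 + 17/50*1/7 = 1/5 = pi_Y  (ok)
  23/50*4/7 + 1/5*1/7 + 17/50*1/7 = 17/50 = pi_Z  (ok)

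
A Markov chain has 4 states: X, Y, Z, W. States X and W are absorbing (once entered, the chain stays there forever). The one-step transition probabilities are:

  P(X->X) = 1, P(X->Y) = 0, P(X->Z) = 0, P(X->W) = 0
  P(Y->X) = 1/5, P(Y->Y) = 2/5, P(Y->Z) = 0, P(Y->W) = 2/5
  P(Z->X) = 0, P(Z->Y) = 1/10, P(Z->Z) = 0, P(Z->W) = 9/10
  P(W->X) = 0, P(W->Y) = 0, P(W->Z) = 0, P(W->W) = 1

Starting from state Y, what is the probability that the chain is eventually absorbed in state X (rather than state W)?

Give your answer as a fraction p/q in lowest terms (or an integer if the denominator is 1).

Let a_i = P(absorbed in X | start in state i).
Boundary conditions: a_X = 1, a_W = 0.
For each transient state i, a_i = sum_j P(i->j) * a_j:
  a_Y = 1/5*a_X + 2/5*a_Y + 0*a_Z + 2/5*a_W
  a_Z = 0*a_X + 1/10*a_Y + 0*a_Z + 9/10*a_W

Substituting a_X = 1 and a_W = 0, rearrange to (I - Q) a = r where r[i] = P(i -> X):
  [3/5, 0] . (a_Y, a_Z) = 1/5
  [-1/10, 1] . (a_Y, a_Z) = 0

Solving yields:
  a_Y = 1/3
  a_Z = 1/30

Starting state is Y, so the absorption probability is a_Y = 1/3.

Answer: 1/3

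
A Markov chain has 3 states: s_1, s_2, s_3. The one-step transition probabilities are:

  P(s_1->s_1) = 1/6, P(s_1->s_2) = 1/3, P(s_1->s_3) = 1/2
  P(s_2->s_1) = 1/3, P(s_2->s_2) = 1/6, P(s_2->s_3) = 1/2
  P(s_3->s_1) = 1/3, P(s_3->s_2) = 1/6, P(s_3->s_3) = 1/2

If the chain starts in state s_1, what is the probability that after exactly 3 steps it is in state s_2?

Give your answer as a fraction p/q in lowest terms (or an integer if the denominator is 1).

Computing P^3 by repeated multiplication:
P^1 =
  s_1: [1/6, 1/3, 1/2]
  s_2: [1/3, 1/6, 1/2]
  s_3: [1/3, 1/6, 1/2]
P^2 =
  s_1: [11/36, 7/36, 1/2]
  s_2: [5/18, 2/9, 1/2]
  s_3: [5/18, 2/9, 1/2]
P^3 =
  s_1: [61/216, 47/216, 1/2]
  s_2: [31/108, 23/108, 1/2]
  s_3: [31/108, 23/108, 1/2]

(P^3)[s_1 -> s_2] = 47/216

Answer: 47/216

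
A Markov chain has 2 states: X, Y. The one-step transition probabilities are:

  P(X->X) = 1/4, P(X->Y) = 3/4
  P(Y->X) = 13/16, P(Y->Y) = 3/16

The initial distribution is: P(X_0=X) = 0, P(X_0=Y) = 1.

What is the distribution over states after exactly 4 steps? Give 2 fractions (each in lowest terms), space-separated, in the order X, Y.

Propagating the distribution step by step (d_{t+1} = d_t * P):
d_0 = (X=0, Y=1)
  d_1[X] = 0*1/4 + 1*13/16 = 13/16
  d_1[Y] = 0*3/4 + 1*3/16 = 3/16
d_1 = (X=13/16, Y=3/16)
  d_2[X] = 13/16*1/4 + 3/16*13/16 = 91/256
  d_2[Y] = 13/16*3/4 + 3/16*3/16 = 165/256
d_2 = (X=91/256, Y=165/256)
  d_3[X] = 91/256*1/4 + 165/256*13/16 = 2509/4096
  d_3[Y] = 91/256*3/4 + 165/256*3/16 = 1587/4096
d_3 = (X=2509/4096, Y=1587/4096)
  d_4[X] = 2509/4096*1/4 + 1587/4096*13/16 = 30667/65536
  d_4[Y] = 2509/4096*3/4 + 1587/4096*3/16 = 34869/65536
d_4 = (X=30667/65536, Y=34869/65536)

Answer: 30667/65536 34869/65536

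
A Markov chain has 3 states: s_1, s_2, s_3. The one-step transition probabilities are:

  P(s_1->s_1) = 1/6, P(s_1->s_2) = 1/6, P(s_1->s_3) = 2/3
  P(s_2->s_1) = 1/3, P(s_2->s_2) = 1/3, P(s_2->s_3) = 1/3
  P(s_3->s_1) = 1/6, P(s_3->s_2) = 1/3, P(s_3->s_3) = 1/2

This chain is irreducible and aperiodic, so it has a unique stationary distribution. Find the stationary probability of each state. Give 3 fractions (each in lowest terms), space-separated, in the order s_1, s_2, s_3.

The stationary distribution satisfies pi = pi * P, i.e.:
  pi_s_1 = 1/6*pi_s_1 + 1/3*pi_s_2 + 1/6*pi_s_3
  pi_s_2 = 1/6*pi_s_1 + 1/3*pi_s_2 + 1/3*pi_s_3
  pi_s_3 = 2/3*pi_s_1 + 1/3*pi_s_2 + 1/2*pi_s_3
with normalization: pi_s_1 + pi_s_2 + pi_s_3 = 1.

Using the first 2 balance equations plus normalization, the linear system A*pi = b is:
  [-5/6, 1/3, 1/6] . pi = 0
  [1/6, -2/3, 1/3] . pi = 0
  [1, 1, 1] . pi = 1

Solving yields:
  pi_s_1 = 8/37
  pi_s_2 = 11/37
  pi_s_3 = 18/37

Verification (pi * P):
  8/37*1/6 + 11/37*1/3 + 18/37*1/6 = 8/37 = pi_s_1  (ok)
  8/37*1/6 + 11/37*1/3 + 18/37*1/3 = 11/37 = pi_s_2  (ok)
  8/37*2/3 + 11/37*1/3 + 18/37*1/2 = 18/37 = pi_s_3  (ok)

Answer: 8/37 11/37 18/37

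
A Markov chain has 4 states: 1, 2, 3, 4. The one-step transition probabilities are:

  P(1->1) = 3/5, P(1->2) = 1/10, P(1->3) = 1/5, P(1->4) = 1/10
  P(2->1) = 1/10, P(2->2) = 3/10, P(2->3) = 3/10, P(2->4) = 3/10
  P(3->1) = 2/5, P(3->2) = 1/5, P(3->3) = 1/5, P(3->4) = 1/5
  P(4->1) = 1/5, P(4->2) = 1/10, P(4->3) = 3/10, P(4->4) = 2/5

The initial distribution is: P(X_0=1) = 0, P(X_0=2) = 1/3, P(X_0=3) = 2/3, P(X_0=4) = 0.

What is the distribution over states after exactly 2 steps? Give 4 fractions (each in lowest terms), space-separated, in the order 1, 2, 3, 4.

Propagating the distribution step by step (d_{t+1} = d_t * P):
d_0 = (1=0, 2=1/3, 3=2/3, 4=0)
  d_1[1] = 0*3/5 + 1/3*1/10 + 2/3*2/5 + 0*1/5 = 3/10
  d_1[2] = 0*1/10 + 1/3*3/10 + 2/3*1/5 + 0*1/10 = 7/30
  d_1[3] = 0*1/5 + 1/3*3/10 + 2/3*1/5 + 0*3/10 = 7/30
  d_1[4] = 0*1/10 + 1/3*3/10 + 2/3*1/5 + 0*2/5 = 7/30
d_1 = (1=3/10, 2=7/30, 3=7/30, 4=7/30)
  d_2[1] = 3/10*3/5 + 7/30*1/10 + 7/30*2/5 + 7/30*1/5 = 103/300
  d_2[2] = 3/10*1/10 + 7/30*3/10 + 7/30*1/5 + 7/30*1/10 = 17/100
  d_2[3] = 3/10*1/5 + 7/30*3/10 + 7/30*1/5 + 7/30*3/10 = 37/150
  d_2[4] = 3/10*1/10 + 7/30*3/10 + 7/30*1/5 + 7/30*2/5 = 6/25
d_2 = (1=103/300, 2=17/100, 3=37/150, 4=6/25)

Answer: 103/300 17/100 37/150 6/25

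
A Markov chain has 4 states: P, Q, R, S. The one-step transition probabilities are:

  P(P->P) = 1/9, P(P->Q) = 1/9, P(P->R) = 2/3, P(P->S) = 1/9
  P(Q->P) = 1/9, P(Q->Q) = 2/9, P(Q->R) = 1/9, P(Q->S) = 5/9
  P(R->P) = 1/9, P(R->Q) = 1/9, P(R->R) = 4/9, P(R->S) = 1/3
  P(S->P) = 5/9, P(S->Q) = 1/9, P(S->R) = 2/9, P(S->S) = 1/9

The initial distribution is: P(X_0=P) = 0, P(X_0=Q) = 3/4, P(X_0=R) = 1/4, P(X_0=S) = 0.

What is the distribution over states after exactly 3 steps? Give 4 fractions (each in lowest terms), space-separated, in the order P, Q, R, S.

Answer: 53/243 367/2916 409/972 343/1458

Derivation:
Propagating the distribution step by step (d_{t+1} = d_t * P):
d_0 = (P=0, Q=3/4, R=1/4, S=0)
  d_1[P] = 0*1/9 + 3/4*1/9 + 1/4*1/9 + 0*5/9 = 1/9
  d_1[Q] = 0*1/9 + 3/4*2/9 + 1/4*1/9 + 0*1/9 = 7/36
  d_1[R] = 0*2/3 + 3/4*1/9 + 1/4*4/9 + 0*2/9 = 7/36
  d_1[S] = 0*1/9 + 3/4*5/9 + 1/4*1/3 + 0*1/9 = 1/2
d_1 = (P=1/9, Q=7/36, R=7/36, S=1/2)
  d_2[P] = 1/9*1/9 + 7/36*1/9 + 7/36*1/9 + 1/2*5/9 = 1/3
  d_2[Q] = 1/9*1/9 + 7/36*2/9 + 7/36*1/9 + 1/2*1/9 = 43/324
  d_2[R] = 1/9*2/3 + 7/36*1/9 + 7/36*4/9 + 1/2*2/9 = 95/324
  d_2[S] = 1/9*1/9 + 7/36*5/9 + 7/36*1/3 + 1/2*1/9 = 13/54
d_2 = (P=1/3, Q=43/324, R=95/324, S=13/54)
  d_3[P] = 1/3*1/9 + 43/324*1/9 + 95/324*1/9 + 13/54*5/9 = 53/243
  d_3[Q] = 1/3*1/9 + 43/324*2/9 + 95/324*1/9 + 13/54*1/9 = 367/2916
  d_3[R] = 1/3*2/3 + 43/324*1/9 + 95/324*4/9 + 13/54*2/9 = 409/972
  d_3[S] = 1/3*1/9 + 43/324*5/9 + 95/324*1/3 + 13/54*1/9 = 343/1458
d_3 = (P=53/243, Q=367/2916, R=409/972, S=343/1458)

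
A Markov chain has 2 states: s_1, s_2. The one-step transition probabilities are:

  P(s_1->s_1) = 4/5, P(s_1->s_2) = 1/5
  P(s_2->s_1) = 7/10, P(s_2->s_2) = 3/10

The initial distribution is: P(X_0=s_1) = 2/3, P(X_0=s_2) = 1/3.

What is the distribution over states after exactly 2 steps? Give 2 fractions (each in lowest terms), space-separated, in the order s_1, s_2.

Propagating the distribution step by step (d_{t+1} = d_t * P):
d_0 = (s_1=2/3, s_2=1/3)
  d_1[s_1] = 2/3*4/5 + 1/3*7/10 = 23/30
  d_1[s_2] = 2/3*1/5 + 1/3*3/10 = 7/30
d_1 = (s_1=23/30, s_2=7/30)
  d_2[s_1] = 23/30*4/5 + 7/30*7/10 = 233/300
  d_2[s_2] = 23/30*1/5 + 7/30*3/10 = 67/300
d_2 = (s_1=233/300, s_2=67/300)

Answer: 233/300 67/300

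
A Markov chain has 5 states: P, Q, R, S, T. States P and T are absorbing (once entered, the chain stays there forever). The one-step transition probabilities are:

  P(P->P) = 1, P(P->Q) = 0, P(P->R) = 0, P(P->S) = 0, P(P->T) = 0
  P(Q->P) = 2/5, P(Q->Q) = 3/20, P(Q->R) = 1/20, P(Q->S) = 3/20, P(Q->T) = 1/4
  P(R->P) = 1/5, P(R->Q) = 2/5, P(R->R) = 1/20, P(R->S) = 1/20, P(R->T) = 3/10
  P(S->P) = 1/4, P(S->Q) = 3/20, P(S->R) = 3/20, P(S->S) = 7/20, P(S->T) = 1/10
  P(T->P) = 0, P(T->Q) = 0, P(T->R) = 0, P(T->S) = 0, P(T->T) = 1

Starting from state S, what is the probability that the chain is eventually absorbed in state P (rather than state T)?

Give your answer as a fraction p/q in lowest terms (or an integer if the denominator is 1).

Let a_i = P(absorbed in P | start in state i).
Boundary conditions: a_P = 1, a_T = 0.
For each transient state i, a_i = sum_j P(i->j) * a_j:
  a_Q = 2/5*a_P + 3/20*a_Q + 1/20*a_R + 3/20*a_S + 1/4*a_T
  a_R = 1/5*a_P + 2/5*a_Q + 1/20*a_R + 1/20*a_S + 3/10*a_T
  a_S = 1/4*a_P + 3/20*a_Q + 3/20*a_R + 7/20*a_S + 1/10*a_T

Substituting a_P = 1 and a_T = 0, rearrange to (I - Q) a = r where r[i] = P(i -> P):
  [17/20, -1/20, -3/20] . (a_Q, a_R, a_S) = 2/5
  [-2/5, 19/20, -1/20] . (a_Q, a_R, a_S) = 1/5
  [-3/20, -3/20, 13/20] . (a_Q, a_R, a_S) = 1/4

Solving yields:
  a_Q = 1165/1899
  a_R = 1909/3798
  a_S = 271/422

Starting state is S, so the absorption probability is a_S = 271/422.

Answer: 271/422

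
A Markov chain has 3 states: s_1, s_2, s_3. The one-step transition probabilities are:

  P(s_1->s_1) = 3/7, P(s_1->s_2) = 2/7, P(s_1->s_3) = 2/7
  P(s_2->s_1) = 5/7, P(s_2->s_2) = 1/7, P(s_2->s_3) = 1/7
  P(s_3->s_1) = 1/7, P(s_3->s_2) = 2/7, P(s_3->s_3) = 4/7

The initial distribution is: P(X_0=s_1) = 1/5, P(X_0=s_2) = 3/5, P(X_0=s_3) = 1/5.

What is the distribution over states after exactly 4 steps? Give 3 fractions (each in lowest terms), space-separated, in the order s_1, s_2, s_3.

Answer: 4821/12005 429/1715 4181/12005

Derivation:
Propagating the distribution step by step (d_{t+1} = d_t * P):
d_0 = (s_1=1/5, s_2=3/5, s_3=1/5)
  d_1[s_1] = 1/5*3/7 + 3/5*5/7 + 1/5*1/7 = 19/35
  d_1[s_2] = 1/5*2/7 + 3/5*1/7 + 1/5*2/7 = 1/5
  d_1[s_3] = 1/5*2/7 + 3/5*1/7 + 1/5*4/7 = 9/35
d_1 = (s_1=19/35, s_2=1/5, s_3=9/35)
  d_2[s_1] = 19/35*3/7 + 1/5*5/7 + 9/35*1/7 = 101/245
  d_2[s_2] = 19/35*2/7 + 1/5*1/7 + 9/35*2/7 = 9/35
  d_2[s_3] = 19/35*2/7 + 1/5*1/7 + 9/35*4/7 = 81/245
d_2 = (s_1=101/245, s_2=9/35, s_3=81/245)
  d_3[s_1] = 101/245*3/7 + 9/35*5/7 + 81/245*1/7 = 699/1715
  d_3[s_2] = 101/245*2/7 + 9/35*1/7 + 81/245*2/7 = 61/245
  d_3[s_3] = 101/245*2/7 + 9/35*1/7 + 81/245*4/7 = 589/1715
d_3 = (s_1=699/1715, s_2=61/245, s_3=589/1715)
  d_4[s_1] = 699/1715*3/7 + 61/245*5/7 + 589/1715*1/7 = 4821/12005
  d_4[s_2] = 699/1715*2/7 + 61/245*1/7 + 589/1715*2/7 = 429/1715
  d_4[s_3] = 699/1715*2/7 + 61/245*1/7 + 589/1715*4/7 = 4181/12005
d_4 = (s_1=4821/12005, s_2=429/1715, s_3=4181/12005)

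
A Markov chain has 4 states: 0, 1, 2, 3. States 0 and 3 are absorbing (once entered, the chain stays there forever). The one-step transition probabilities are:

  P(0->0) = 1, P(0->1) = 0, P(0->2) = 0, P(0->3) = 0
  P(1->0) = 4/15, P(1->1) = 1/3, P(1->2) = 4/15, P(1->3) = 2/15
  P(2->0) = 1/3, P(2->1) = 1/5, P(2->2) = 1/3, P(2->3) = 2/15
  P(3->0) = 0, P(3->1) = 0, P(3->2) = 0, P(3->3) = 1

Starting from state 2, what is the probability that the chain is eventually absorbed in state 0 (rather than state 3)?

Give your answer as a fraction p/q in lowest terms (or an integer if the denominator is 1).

Let a_i = P(absorbed in 0 | start in state i).
Boundary conditions: a_0 = 1, a_3 = 0.
For each transient state i, a_i = sum_j P(i->j) * a_j:
  a_1 = 4/15*a_0 + 1/3*a_1 + 4/15*a_2 + 2/15*a_3
  a_2 = 1/3*a_0 + 1/5*a_1 + 1/3*a_2 + 2/15*a_3

Substituting a_0 = 1 and a_3 = 0, rearrange to (I - Q) a = r where r[i] = P(i -> 0):
  [2/3, -4/15] . (a_1, a_2) = 4/15
  [-1/5, 2/3] . (a_1, a_2) = 1/3

Solving yields:
  a_1 = 15/22
  a_2 = 31/44

Starting state is 2, so the absorption probability is a_2 = 31/44.

Answer: 31/44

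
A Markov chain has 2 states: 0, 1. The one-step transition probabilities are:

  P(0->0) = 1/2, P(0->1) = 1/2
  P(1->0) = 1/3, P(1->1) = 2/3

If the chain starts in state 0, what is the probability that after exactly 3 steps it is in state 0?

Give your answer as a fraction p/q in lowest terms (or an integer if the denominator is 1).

Answer: 29/72

Derivation:
Computing P^3 by repeated multiplication:
P^1 =
  0: [1/2, 1/2]
  1: [1/3, 2/3]
P^2 =
  0: [5/12, 7/12]
  1: [7/18, 11/18]
P^3 =
  0: [29/72, 43/72]
  1: [43/108, 65/108]

(P^3)[0 -> 0] = 29/72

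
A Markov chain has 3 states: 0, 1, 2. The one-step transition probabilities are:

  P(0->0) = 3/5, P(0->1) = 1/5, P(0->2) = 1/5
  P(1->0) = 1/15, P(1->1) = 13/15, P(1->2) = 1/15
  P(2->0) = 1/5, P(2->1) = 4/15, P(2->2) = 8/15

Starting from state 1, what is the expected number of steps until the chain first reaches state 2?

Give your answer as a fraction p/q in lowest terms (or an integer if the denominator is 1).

Answer: 35/3

Derivation:
Let h_i = expected steps to first reach 2 from state i.
Boundary: h_2 = 0.
First-step equations for the other states:
  h_0 = 1 + 3/5*h_0 + 1/5*h_1 + 1/5*h_2
  h_1 = 1 + 1/15*h_0 + 13/15*h_1 + 1/15*h_2

Substituting h_2 = 0 and rearranging gives the linear system (I - Q) h = 1:
  [2/5, -1/5] . (h_0, h_1) = 1
  [-1/15, 2/15] . (h_0, h_1) = 1

Solving yields:
  h_0 = 25/3
  h_1 = 35/3

Starting state is 1, so the expected hitting time is h_1 = 35/3.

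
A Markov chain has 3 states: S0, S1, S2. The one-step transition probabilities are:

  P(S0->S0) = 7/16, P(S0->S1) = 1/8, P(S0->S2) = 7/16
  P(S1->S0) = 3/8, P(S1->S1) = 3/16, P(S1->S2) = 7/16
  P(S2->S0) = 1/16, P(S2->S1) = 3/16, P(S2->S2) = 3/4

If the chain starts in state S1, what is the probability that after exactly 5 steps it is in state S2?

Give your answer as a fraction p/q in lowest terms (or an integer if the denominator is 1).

Computing P^5 by repeated multiplication:
P^1 =
  S0: [7/16, 1/8, 7/16]
  S1: [3/8, 3/16, 7/16]
  S2: [1/16, 3/16, 3/4]
P^2 =
  S0: [17/64, 41/256, 147/256]
  S1: [67/256, 21/128, 147/256]
  S2: [37/256, 47/256, 43/64]
P^3 =
  S0: [869/4096, 175/1024, 2527/4096]
  S1: [217/1024, 701/4096, 2527/4096]
  S2: [713/4096, 731/4096, 663/1024]
P^4 =
  S0: [6405/32768, 11419/65536, 41307/65536]
  S1: [12809/65536, 2855/16384, 41307/65536]
  S2: [12029/65536, 11575/65536, 10483/16384]
P^5 =
  S0: [199491/1048576, 91899/524288, 665287/1048576]
  S1: [99745/524288, 183799/1048576, 665287/1048576]
  S2: [195585/1048576, 184579/1048576, 167103/262144]

(P^5)[S1 -> S2] = 665287/1048576

Answer: 665287/1048576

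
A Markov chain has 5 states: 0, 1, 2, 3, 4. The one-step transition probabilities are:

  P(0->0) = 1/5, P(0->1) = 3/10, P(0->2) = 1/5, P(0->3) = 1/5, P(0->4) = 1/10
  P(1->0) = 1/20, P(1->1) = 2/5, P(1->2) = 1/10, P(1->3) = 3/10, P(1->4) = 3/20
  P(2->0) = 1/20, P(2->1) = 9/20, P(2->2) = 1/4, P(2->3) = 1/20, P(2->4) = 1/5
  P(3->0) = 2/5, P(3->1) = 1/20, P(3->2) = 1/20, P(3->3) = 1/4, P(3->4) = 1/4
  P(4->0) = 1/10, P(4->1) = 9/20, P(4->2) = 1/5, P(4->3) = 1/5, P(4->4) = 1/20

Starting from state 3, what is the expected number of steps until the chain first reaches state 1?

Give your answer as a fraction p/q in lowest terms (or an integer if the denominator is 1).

Let h_i = expected steps to first reach 1 from state i.
Boundary: h_1 = 0.
First-step equations for the other states:
  h_0 = 1 + 1/5*h_0 + 3/10*h_1 + 1/5*h_2 + 1/5*h_3 + 1/10*h_4
  h_2 = 1 + 1/20*h_0 + 9/20*h_1 + 1/4*h_2 + 1/20*h_3 + 1/5*h_4
  h_3 = 1 + 2/5*h_0 + 1/20*h_1 + 1/20*h_2 + 1/4*h_3 + 1/4*h_4
  h_4 = 1 + 1/10*h_0 + 9/20*h_1 + 1/5*h_2 + 1/5*h_3 + 1/20*h_4

Substituting h_1 = 0 and rearranging gives the linear system (I - Q) h = 1:
  [4/5, -1/5, -1/5, -1/10] . (h_0, h_2, h_3, h_4) = 1
  [-1/20, 3/4, -1/20, -1/5] . (h_0, h_2, h_3, h_4) = 1
  [-2/5, -1/20, 3/4, -1/4] . (h_0, h_2, h_3, h_4) = 1
  [-1/10, -1/5, -1/5, 19/20] . (h_0, h_2, h_3, h_4) = 1

Solving yields:
  h_0 = 770/233
  h_2 = 9655/3728
  h_3 = 15705/3728
  h_4 = 660/233

Starting state is 3, so the expected hitting time is h_3 = 15705/3728.

Answer: 15705/3728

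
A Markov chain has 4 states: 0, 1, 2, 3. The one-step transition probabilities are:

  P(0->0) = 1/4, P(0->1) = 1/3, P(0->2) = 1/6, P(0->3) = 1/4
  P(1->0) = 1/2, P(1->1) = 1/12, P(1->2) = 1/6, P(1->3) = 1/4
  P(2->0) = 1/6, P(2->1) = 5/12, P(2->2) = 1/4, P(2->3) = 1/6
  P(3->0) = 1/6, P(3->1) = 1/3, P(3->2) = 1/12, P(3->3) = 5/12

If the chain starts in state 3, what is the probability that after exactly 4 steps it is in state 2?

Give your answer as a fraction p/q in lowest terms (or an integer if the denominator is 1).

Computing P^4 by repeated multiplication:
P^1 =
  0: [1/4, 1/3, 1/6, 1/4]
  1: [1/2, 1/12, 1/6, 1/4]
  2: [1/6, 5/12, 1/4, 1/6]
  3: [1/6, 1/3, 1/12, 5/12]
P^2 =
  0: [43/144, 19/72, 23/144, 5/18]
  1: [17/72, 47/144, 23/144, 5/18]
  2: [23/72, 1/4, 25/144, 37/144]
  3: [7/24, 37/144, 5/36, 5/16]
P^3 =
  0: [161/576, 485/1728, 271/1728, 163/576]
  1: [85/288, 229/864, 271/1728, 163/576]
  2: [239/864, 493/1728, 23/144, 481/1728]
  3: [239/864, 485/1728, 263/1728, 251/864]
P^4 =
  0: [5879/20736, 179/648, 1619/10368, 5891/20736]
  1: [2899/10368, 5809/20736, 1619/10368, 5891/20736]
  2: [2953/10368, 1903/6912, 3251/20736, 2935/10368]
  3: [979/3456, 715/2592, 3217/20736, 1975/6912]

(P^4)[3 -> 2] = 3217/20736

Answer: 3217/20736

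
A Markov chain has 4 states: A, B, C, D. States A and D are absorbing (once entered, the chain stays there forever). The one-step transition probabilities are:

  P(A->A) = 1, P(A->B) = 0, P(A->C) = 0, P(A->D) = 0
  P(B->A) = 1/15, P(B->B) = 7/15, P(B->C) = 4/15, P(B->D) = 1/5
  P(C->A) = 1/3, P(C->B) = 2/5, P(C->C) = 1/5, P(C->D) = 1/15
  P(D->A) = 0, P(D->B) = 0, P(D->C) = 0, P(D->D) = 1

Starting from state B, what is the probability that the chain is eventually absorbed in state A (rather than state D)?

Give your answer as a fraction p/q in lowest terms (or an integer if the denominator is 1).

Let a_i = P(absorbed in A | start in state i).
Boundary conditions: a_A = 1, a_D = 0.
For each transient state i, a_i = sum_j P(i->j) * a_j:
  a_B = 1/15*a_A + 7/15*a_B + 4/15*a_C + 1/5*a_D
  a_C = 1/3*a_A + 2/5*a_B + 1/5*a_C + 1/15*a_D

Substituting a_A = 1 and a_D = 0, rearrange to (I - Q) a = r where r[i] = P(i -> A):
  [8/15, -4/15] . (a_B, a_C) = 1/15
  [-2/5, 4/5] . (a_B, a_C) = 1/3

Solving yields:
  a_B = 4/9
  a_C = 23/36

Starting state is B, so the absorption probability is a_B = 4/9.

Answer: 4/9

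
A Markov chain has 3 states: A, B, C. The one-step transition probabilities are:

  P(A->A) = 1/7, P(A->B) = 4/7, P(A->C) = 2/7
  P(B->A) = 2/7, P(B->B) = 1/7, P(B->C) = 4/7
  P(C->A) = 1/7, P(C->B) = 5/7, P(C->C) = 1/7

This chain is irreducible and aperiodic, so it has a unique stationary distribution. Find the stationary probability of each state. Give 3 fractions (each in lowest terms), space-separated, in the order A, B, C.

The stationary distribution satisfies pi = pi * P, i.e.:
  pi_A = 1/7*pi_A + 2/7*pi_B + 1/7*pi_C
  pi_B = 4/7*pi_A + 1/7*pi_B + 5/7*pi_C
  pi_C = 2/7*pi_A + 4/7*pi_B + 1/7*pi_C
with normalization: pi_A + pi_B + pi_C = 1.

Using the first 2 balance equations plus normalization, the linear system A*pi = b is:
  [-6/7, 2/7, 1/7] . pi = 0
  [4/7, -6/7, 5/7] . pi = 0
  [1, 1, 1] . pi = 1

Solving yields:
  pi_A = 8/39
  pi_B = 17/39
  pi_C = 14/39

Verification (pi * P):
  8/39*1/7 + 17/39*2/7 + 14/39*1/7 = 8/39 = pi_A  (ok)
  8/39*4/7 + 17/39*1/7 + 14/39*5/7 = 17/39 = pi_B  (ok)
  8/39*2/7 + 17/39*4/7 + 14/39*1/7 = 14/39 = pi_C  (ok)

Answer: 8/39 17/39 14/39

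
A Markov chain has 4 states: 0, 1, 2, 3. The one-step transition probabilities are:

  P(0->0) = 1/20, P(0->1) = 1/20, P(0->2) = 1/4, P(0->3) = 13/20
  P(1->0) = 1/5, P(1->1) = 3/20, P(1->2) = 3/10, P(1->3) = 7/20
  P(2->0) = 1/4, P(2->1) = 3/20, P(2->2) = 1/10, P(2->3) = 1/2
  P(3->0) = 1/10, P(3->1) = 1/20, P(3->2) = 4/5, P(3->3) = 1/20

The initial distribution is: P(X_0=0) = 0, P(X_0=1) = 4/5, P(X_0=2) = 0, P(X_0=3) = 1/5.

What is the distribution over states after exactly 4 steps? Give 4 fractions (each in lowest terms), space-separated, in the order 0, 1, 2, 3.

Propagating the distribution step by step (d_{t+1} = d_t * P):
d_0 = (0=0, 1=4/5, 2=0, 3=1/5)
  d_1[0] = 0*1/20 + 4/5*1/5 + 0*1/4 + 1/5*1/10 = 9/50
  d_1[1] = 0*1/20 + 4/5*3/20 + 0*3/20 + 1/5*1/20 = 13/100
  d_1[2] = 0*1/4 + 4/5*3/10 + 0*1/10 + 1/5*4/5 = 2/5
  d_1[3] = 0*13/20 + 4/5*7/20 + 0*1/2 + 1/5*1/20 = 29/100
d_1 = (0=9/50, 1=13/100, 2=2/5, 3=29/100)
  d_2[0] = 9/50*1/20 + 13/100*1/5 + 2/5*1/4 + 29/100*1/10 = 41/250
  d_2[1] = 9/50*1/20 + 13/100*3/20 + 2/5*3/20 + 29/100*1/20 = 103/1000
  d_2[2] = 9/50*1/4 + 13/100*3/10 + 2/5*1/10 + 29/100*4/5 = 89/250
  d_2[3] = 9/50*13/20 + 13/100*7/20 + 2/5*1/2 + 29/100*1/20 = 377/1000
d_2 = (0=41/250, 1=103/1000, 2=89/250, 3=377/1000)
  d_3[0] = 41/250*1/20 + 103/1000*1/5 + 89/250*1/4 + 377/1000*1/10 = 311/2000
  d_3[1] = 41/250*1/20 + 103/1000*3/20 + 89/250*3/20 + 377/1000*1/20 = 959/10000
  d_3[2] = 41/250*1/4 + 103/1000*3/10 + 89/250*1/10 + 377/1000*4/5 = 4091/10000
  d_3[3] = 41/250*13/20 + 103/1000*7/20 + 89/250*1/2 + 377/1000*1/20 = 679/2000
d_3 = (0=311/2000, 1=959/10000, 2=4091/10000, 3=679/2000)
  d_4[0] = 311/2000*1/20 + 959/10000*1/5 + 4091/10000*1/4 + 679/2000*1/10 = 8159/50000
  d_4[1] = 311/2000*1/20 + 959/10000*3/20 + 4091/10000*3/20 + 679/2000*1/20 = 201/2000
  d_4[2] = 311/2000*1/4 + 959/10000*3/10 + 4091/10000*1/10 + 679/2000*4/5 = 76031/200000
  d_4[3] = 311/2000*13/20 + 959/10000*7/20 + 4091/10000*1/2 + 679/2000*1/20 = 71233/200000
d_4 = (0=8159/50000, 1=201/2000, 2=76031/200000, 3=71233/200000)

Answer: 8159/50000 201/2000 76031/200000 71233/200000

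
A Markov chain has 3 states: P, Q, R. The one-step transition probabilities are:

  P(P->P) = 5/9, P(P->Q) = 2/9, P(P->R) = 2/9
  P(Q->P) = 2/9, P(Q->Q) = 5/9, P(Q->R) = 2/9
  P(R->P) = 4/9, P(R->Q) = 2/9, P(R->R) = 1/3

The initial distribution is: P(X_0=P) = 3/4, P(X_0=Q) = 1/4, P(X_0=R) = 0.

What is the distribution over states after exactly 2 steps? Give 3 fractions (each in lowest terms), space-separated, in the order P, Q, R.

Answer: 139/324 35/108 20/81

Derivation:
Propagating the distribution step by step (d_{t+1} = d_t * P):
d_0 = (P=3/4, Q=1/4, R=0)
  d_1[P] = 3/4*5/9 + 1/4*2/9 + 0*4/9 = 17/36
  d_1[Q] = 3/4*2/9 + 1/4*5/9 + 0*2/9 = 11/36
  d_1[R] = 3/4*2/9 + 1/4*2/9 + 0*1/3 = 2/9
d_1 = (P=17/36, Q=11/36, R=2/9)
  d_2[P] = 17/36*5/9 + 11/36*2/9 + 2/9*4/9 = 139/324
  d_2[Q] = 17/36*2/9 + 11/36*5/9 + 2/9*2/9 = 35/108
  d_2[R] = 17/36*2/9 + 11/36*2/9 + 2/9*1/3 = 20/81
d_2 = (P=139/324, Q=35/108, R=20/81)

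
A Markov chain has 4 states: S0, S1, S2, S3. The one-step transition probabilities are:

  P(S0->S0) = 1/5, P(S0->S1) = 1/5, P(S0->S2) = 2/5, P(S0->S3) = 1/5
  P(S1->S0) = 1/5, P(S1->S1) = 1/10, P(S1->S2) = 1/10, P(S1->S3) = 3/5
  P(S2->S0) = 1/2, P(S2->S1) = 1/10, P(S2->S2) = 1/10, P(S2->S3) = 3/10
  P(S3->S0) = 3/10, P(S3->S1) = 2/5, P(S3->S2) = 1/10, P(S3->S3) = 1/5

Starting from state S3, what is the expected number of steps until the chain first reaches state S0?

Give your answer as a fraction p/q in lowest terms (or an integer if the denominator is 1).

Answer: 1300/379

Derivation:
Let h_i = expected steps to first reach S0 from state i.
Boundary: h_S0 = 0.
First-step equations for the other states:
  h_S1 = 1 + 1/5*h_S0 + 1/10*h_S1 + 1/10*h_S2 + 3/5*h_S3
  h_S2 = 1 + 1/2*h_S0 + 1/10*h_S1 + 1/10*h_S2 + 3/10*h_S3
  h_S3 = 1 + 3/10*h_S0 + 2/5*h_S1 + 1/10*h_S2 + 1/5*h_S3

Substituting h_S0 = 0 and rearranging gives the linear system (I - Q) h = 1:
  [9/10, -1/10, -3/5] . (h_S1, h_S2, h_S3) = 1
  [-1/10, 9/10, -3/10] . (h_S1, h_S2, h_S3) = 1
  [-2/5, -1/10, 4/5] . (h_S1, h_S2, h_S3) = 1

Solving yields:
  h_S1 = 1400/379
  h_S2 = 1010/379
  h_S3 = 1300/379

Starting state is S3, so the expected hitting time is h_S3 = 1300/379.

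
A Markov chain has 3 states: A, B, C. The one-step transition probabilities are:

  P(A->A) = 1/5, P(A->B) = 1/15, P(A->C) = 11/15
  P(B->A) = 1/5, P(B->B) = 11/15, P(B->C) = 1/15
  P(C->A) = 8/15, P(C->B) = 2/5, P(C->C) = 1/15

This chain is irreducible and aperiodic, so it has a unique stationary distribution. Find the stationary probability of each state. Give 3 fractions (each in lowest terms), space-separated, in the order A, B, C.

Answer: 2/7 16/35 9/35

Derivation:
The stationary distribution satisfies pi = pi * P, i.e.:
  pi_A = 1/5*pi_A + 1/5*pi_B + 8/15*pi_C
  pi_B = 1/15*pi_A + 11/15*pi_B + 2/5*pi_C
  pi_C = 11/15*pi_A + 1/15*pi_B + 1/15*pi_C
with normalization: pi_A + pi_B + pi_C = 1.

Using the first 2 balance equations plus normalization, the linear system A*pi = b is:
  [-4/5, 1/5, 8/15] . pi = 0
  [1/15, -4/15, 2/5] . pi = 0
  [1, 1, 1] . pi = 1

Solving yields:
  pi_A = 2/7
  pi_B = 16/35
  pi_C = 9/35

Verification (pi * P):
  2/7*1/5 + 16/35*1/5 + 9/35*8/15 = 2/7 = pi_A  (ok)
  2/7*1/15 + 16/35*11/15 + 9/35*2/5 = 16/35 = pi_B  (ok)
  2/7*11/15 + 16/35*1/15 + 9/35*1/15 = 9/35 = pi_C  (ok)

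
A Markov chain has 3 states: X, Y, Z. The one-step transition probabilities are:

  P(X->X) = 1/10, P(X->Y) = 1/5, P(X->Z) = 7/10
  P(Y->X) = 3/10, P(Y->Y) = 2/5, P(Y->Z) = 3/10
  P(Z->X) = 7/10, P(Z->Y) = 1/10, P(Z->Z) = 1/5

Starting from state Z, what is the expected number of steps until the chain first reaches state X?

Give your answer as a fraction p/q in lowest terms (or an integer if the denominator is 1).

Let h_i = expected steps to first reach X from state i.
Boundary: h_X = 0.
First-step equations for the other states:
  h_Y = 1 + 3/10*h_X + 2/5*h_Y + 3/10*h_Z
  h_Z = 1 + 7/10*h_X + 1/10*h_Y + 1/5*h_Z

Substituting h_X = 0 and rearranging gives the linear system (I - Q) h = 1:
  [3/5, -3/10] . (h_Y, h_Z) = 1
  [-1/10, 4/5] . (h_Y, h_Z) = 1

Solving yields:
  h_Y = 22/9
  h_Z = 14/9

Starting state is Z, so the expected hitting time is h_Z = 14/9.

Answer: 14/9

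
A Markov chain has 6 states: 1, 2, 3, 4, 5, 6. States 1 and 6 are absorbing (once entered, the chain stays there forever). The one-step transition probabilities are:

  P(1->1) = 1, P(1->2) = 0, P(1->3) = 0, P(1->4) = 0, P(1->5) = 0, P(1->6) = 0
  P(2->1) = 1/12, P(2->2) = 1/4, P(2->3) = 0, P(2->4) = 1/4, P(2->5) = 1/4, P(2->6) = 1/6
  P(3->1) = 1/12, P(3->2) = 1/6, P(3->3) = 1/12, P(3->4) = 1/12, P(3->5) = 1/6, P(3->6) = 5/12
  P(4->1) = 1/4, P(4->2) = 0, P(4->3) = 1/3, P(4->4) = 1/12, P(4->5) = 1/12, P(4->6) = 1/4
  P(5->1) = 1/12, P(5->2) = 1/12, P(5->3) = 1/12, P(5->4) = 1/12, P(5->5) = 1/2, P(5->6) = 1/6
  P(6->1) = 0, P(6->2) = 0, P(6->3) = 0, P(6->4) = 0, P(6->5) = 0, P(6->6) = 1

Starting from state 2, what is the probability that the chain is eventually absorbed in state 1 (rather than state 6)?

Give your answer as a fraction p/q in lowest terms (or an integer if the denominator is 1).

Answer: 52/147

Derivation:
Let a_i = P(absorbed in 1 | start in state i).
Boundary conditions: a_1 = 1, a_6 = 0.
For each transient state i, a_i = sum_j P(i->j) * a_j:
  a_2 = 1/12*a_1 + 1/4*a_2 + 0*a_3 + 1/4*a_4 + 1/4*a_5 + 1/6*a_6
  a_3 = 1/12*a_1 + 1/6*a_2 + 1/12*a_3 + 1/12*a_4 + 1/6*a_5 + 5/12*a_6
  a_4 = 1/4*a_1 + 0*a_2 + 1/3*a_3 + 1/12*a_4 + 1/12*a_5 + 1/4*a_6
  a_5 = 1/12*a_1 + 1/12*a_2 + 1/12*a_3 + 1/12*a_4 + 1/2*a_5 + 1/6*a_6

Substituting a_1 = 1 and a_6 = 0, rearrange to (I - Q) a = r where r[i] = P(i -> 1):
  [3/4, 0, -1/4, -1/4] . (a_2, a_3, a_4, a_5) = 1/12
  [-1/6, 11/12, -1/12, -1/6] . (a_2, a_3, a_4, a_5) = 1/12
  [0, -1/3, 11/12, -1/12] . (a_2, a_3, a_4, a_5) = 1/4
  [-1/12, -1/12, -1/12, 1/2] . (a_2, a_3, a_4, a_5) = 1/12

Solving yields:
  a_2 = 52/147
  a_3 = 37/147
  a_4 = 58/147
  a_5 = 1/3

Starting state is 2, so the absorption probability is a_2 = 52/147.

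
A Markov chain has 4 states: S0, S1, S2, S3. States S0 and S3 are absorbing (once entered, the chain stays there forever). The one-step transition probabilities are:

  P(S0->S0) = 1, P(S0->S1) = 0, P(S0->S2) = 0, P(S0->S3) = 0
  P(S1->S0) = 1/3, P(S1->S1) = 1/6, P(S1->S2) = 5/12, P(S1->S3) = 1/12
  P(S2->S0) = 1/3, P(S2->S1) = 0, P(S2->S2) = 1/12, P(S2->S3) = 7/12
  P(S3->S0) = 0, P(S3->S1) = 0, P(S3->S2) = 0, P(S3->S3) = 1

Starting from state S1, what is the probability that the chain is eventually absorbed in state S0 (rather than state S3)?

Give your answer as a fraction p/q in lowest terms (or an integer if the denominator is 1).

Let a_i = P(absorbed in S0 | start in state i).
Boundary conditions: a_S0 = 1, a_S3 = 0.
For each transient state i, a_i = sum_j P(i->j) * a_j:
  a_S1 = 1/3*a_S0 + 1/6*a_S1 + 5/12*a_S2 + 1/12*a_S3
  a_S2 = 1/3*a_S0 + 0*a_S1 + 1/12*a_S2 + 7/12*a_S3

Substituting a_S0 = 1 and a_S3 = 0, rearrange to (I - Q) a = r where r[i] = P(i -> S0):
  [5/6, -5/12] . (a_S1, a_S2) = 1/3
  [0, 11/12] . (a_S1, a_S2) = 1/3

Solving yields:
  a_S1 = 32/55
  a_S2 = 4/11

Starting state is S1, so the absorption probability is a_S1 = 32/55.

Answer: 32/55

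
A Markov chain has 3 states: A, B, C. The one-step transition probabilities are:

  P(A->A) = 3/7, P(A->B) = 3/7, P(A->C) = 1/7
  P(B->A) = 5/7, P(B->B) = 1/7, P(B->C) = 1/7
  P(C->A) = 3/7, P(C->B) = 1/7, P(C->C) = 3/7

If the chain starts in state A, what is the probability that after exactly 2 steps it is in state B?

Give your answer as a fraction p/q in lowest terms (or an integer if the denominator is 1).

Computing P^2 by repeated multiplication:
P^1 =
  A: [3/7, 3/7, 1/7]
  B: [5/7, 1/7, 1/7]
  C: [3/7, 1/7, 3/7]
P^2 =
  A: [27/49, 13/49, 9/49]
  B: [23/49, 17/49, 9/49]
  C: [23/49, 13/49, 13/49]

(P^2)[A -> B] = 13/49

Answer: 13/49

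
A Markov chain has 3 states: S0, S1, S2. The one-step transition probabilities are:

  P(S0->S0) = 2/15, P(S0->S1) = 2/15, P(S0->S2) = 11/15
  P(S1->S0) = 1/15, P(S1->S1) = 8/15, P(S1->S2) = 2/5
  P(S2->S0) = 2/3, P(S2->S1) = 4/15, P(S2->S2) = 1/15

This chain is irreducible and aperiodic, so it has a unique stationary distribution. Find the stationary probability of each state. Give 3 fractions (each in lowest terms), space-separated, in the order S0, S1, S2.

The stationary distribution satisfies pi = pi * P, i.e.:
  pi_S0 = 2/15*pi_S0 + 1/15*pi_S1 + 2/3*pi_S2
  pi_S1 = 2/15*pi_S0 + 8/15*pi_S1 + 4/15*pi_S2
  pi_S2 = 11/15*pi_S0 + 2/5*pi_S1 + 1/15*pi_S2
with normalization: pi_S0 + pi_S1 + pi_S2 = 1.

Using the first 2 balance equations plus normalization, the linear system A*pi = b is:
  [-13/15, 1/15, 2/3] . pi = 0
  [2/15, -7/15, 4/15] . pi = 0
  [1, 1, 1] . pi = 1

Solving yields:
  pi_S0 = 74/235
  pi_S1 = 72/235
  pi_S2 = 89/235

Verification (pi * P):
  74/235*2/15 + 72/235*1/15 + 89/235*2/3 = 74/235 = pi_S0  (ok)
  74/235*2/15 + 72/235*8/15 + 89/235*4/15 = 72/235 = pi_S1  (ok)
  74/235*11/15 + 72/235*2/5 + 89/235*1/15 = 89/235 = pi_S2  (ok)

Answer: 74/235 72/235 89/235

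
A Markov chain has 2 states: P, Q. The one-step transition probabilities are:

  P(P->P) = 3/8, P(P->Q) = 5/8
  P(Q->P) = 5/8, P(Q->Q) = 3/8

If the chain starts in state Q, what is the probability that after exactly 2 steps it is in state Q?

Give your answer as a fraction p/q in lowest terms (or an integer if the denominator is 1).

Computing P^2 by repeated multiplication:
P^1 =
  P: [3/8, 5/8]
  Q: [5/8, 3/8]
P^2 =
  P: [17/32, 15/32]
  Q: [15/32, 17/32]

(P^2)[Q -> Q] = 17/32

Answer: 17/32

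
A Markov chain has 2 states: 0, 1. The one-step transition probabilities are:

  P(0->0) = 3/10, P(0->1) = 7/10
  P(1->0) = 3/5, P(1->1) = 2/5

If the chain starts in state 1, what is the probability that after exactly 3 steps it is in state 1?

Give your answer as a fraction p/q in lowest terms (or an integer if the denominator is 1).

Computing P^3 by repeated multiplication:
P^1 =
  0: [3/10, 7/10]
  1: [3/5, 2/5]
P^2 =
  0: [51/100, 49/100]
  1: [21/50, 29/50]
P^3 =
  0: [447/1000, 553/1000]
  1: [237/500, 263/500]

(P^3)[1 -> 1] = 263/500

Answer: 263/500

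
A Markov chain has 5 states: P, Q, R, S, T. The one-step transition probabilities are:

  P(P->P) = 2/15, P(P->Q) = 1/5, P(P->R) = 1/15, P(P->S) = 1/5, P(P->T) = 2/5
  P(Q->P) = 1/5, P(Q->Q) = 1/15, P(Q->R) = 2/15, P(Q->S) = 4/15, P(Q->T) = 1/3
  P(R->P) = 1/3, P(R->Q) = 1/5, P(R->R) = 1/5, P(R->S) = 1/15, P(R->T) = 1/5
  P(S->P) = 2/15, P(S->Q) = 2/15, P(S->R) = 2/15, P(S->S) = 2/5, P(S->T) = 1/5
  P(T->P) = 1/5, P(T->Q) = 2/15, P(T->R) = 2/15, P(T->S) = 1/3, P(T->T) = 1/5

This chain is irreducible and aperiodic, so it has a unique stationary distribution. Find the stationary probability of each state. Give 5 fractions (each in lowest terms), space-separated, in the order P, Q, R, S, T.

The stationary distribution satisfies pi = pi * P, i.e.:
  pi_P = 2/15*pi_P + 1/5*pi_Q + 1/3*pi_R + 2/15*pi_S + 1/5*pi_T
  pi_Q = 1/5*pi_P + 1/15*pi_Q + 1/5*pi_R + 2/15*pi_S + 2/15*pi_T
  pi_R = 1/15*pi_P + 2/15*pi_Q + 1/5*pi_R + 2/15*pi_S + 2/15*pi_T
  pi_S = 1/5*pi_P + 4/15*pi_Q + 1/15*pi_R + 2/5*pi_S + 1/3*pi_T
  pi_T = 2/5*pi_P + 1/3*pi_Q + 1/5*pi_R + 1/5*pi_S + 1/5*pi_T
with normalization: pi_P + pi_Q + pi_R + pi_S + pi_T = 1.

Using the first 4 balance equations plus normalization, the linear system A*pi = b is:
  [-13/15, 1/5, 1/3, 2/15, 1/5] . pi = 0
  [1/5, -14/15, 1/5, 2/15, 2/15] . pi = 0
  [1/15, 2/15, -4/5, 2/15, 2/15] . pi = 0
  [1/5, 4/15, 1/15, -3/5, 1/3] . pi = 0
  [1, 1, 1, 1, 1] . pi = 1

Solving yields:
  pi_P = 9342/50227
  pi_Q = 7269/50227
  pi_R = 6508/50227
  pi_S = 14225/50227
  pi_T = 12883/50227

Verification (pi * P):
  9342/50227*2/15 + 7269/50227*1/5 + 6508/50227*1/3 + 14225/50227*2/15 + 12883/50227*1/5 = 9342/50227 = pi_P  (ok)
  9342/50227*1/5 + 7269/50227*1/15 + 6508/50227*1/5 + 14225/50227*2/15 + 12883/50227*2/15 = 7269/50227 = pi_Q  (ok)
  9342/50227*1/15 + 7269/50227*2/15 + 6508/50227*1/5 + 14225/50227*2/15 + 12883/50227*2/15 = 6508/50227 = pi_R  (ok)
  9342/50227*1/5 + 7269/50227*4/15 + 6508/50227*1/15 + 14225/50227*2/5 + 12883/50227*1/3 = 14225/50227 = pi_S  (ok)
  9342/50227*2/5 + 7269/50227*1/3 + 6508/50227*1/5 + 14225/50227*1/5 + 12883/50227*1/5 = 12883/50227 = pi_T  (ok)

Answer: 9342/50227 7269/50227 6508/50227 14225/50227 12883/50227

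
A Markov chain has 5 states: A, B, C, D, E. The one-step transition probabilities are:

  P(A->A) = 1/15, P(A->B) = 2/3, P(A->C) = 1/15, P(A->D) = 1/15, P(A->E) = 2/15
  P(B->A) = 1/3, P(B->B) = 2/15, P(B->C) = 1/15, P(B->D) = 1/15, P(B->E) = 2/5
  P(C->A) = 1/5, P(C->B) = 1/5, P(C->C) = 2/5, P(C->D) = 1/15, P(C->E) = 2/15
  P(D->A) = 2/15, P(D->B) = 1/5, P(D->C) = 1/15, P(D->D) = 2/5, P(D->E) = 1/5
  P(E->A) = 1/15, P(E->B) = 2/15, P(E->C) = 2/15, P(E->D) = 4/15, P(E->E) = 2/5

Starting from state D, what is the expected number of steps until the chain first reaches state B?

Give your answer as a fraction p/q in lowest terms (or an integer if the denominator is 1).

Let h_i = expected steps to first reach B from state i.
Boundary: h_B = 0.
First-step equations for the other states:
  h_A = 1 + 1/15*h_A + 2/3*h_B + 1/15*h_C + 1/15*h_D + 2/15*h_E
  h_C = 1 + 1/5*h_A + 1/5*h_B + 2/5*h_C + 1/15*h_D + 2/15*h_E
  h_D = 1 + 2/15*h_A + 1/5*h_B + 1/15*h_C + 2/5*h_D + 1/5*h_E
  h_E = 1 + 1/15*h_A + 2/15*h_B + 2/15*h_C + 4/15*h_D + 2/5*h_E

Substituting h_B = 0 and rearranging gives the linear system (I - Q) h = 1:
  [14/15, -1/15, -1/15, -2/15] . (h_A, h_C, h_D, h_E) = 1
  [-1/5, 3/5, -1/15, -2/15] . (h_A, h_C, h_D, h_E) = 1
  [-2/15, -1/15, 3/5, -1/5] . (h_A, h_C, h_D, h_E) = 1
  [-1/15, -2/15, -4/15, 3/5] . (h_A, h_C, h_D, h_E) = 1

Solving yields:
  h_A = 8025/3467
  h_C = 27285/6934
  h_D = 28905/6934
  h_E = 16125/3467

Starting state is D, so the expected hitting time is h_D = 28905/6934.

Answer: 28905/6934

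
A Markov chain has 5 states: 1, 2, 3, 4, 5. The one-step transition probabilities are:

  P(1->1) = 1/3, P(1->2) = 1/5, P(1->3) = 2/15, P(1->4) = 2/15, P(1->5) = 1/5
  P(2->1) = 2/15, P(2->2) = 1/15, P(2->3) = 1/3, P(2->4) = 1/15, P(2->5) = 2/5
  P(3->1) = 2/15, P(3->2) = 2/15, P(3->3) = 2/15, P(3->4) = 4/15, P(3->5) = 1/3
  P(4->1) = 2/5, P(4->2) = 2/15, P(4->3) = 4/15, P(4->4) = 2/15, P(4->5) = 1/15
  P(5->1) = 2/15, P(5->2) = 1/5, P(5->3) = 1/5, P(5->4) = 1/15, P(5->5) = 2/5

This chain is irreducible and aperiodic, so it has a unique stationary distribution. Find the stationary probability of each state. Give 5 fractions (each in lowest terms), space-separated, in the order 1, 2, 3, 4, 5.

Answer: 4681/22300 35/223 4507/22300 2893/22300 6719/22300

Derivation:
The stationary distribution satisfies pi = pi * P, i.e.:
  pi_1 = 1/3*pi_1 + 2/15*pi_2 + 2/15*pi_3 + 2/5*pi_4 + 2/15*pi_5
  pi_2 = 1/5*pi_1 + 1/15*pi_2 + 2/15*pi_3 + 2/15*pi_4 + 1/5*pi_5
  pi_3 = 2/15*pi_1 + 1/3*pi_2 + 2/15*pi_3 + 4/15*pi_4 + 1/5*pi_5
  pi_4 = 2/15*pi_1 + 1/15*pi_2 + 4/15*pi_3 + 2/15*pi_4 + 1/15*pi_5
  pi_5 = 1/5*pi_1 + 2/5*pi_2 + 1/3*pi_3 + 1/15*pi_4 + 2/5*pi_5
with normalization: pi_1 + pi_2 + pi_3 + pi_4 + pi_5 = 1.

Using the first 4 balance equations plus normalization, the linear system A*pi = b is:
  [-2/3, 2/15, 2/15, 2/5, 2/15] . pi = 0
  [1/5, -14/15, 2/15, 2/15, 1/5] . pi = 0
  [2/15, 1/3, -13/15, 4/15, 1/5] . pi = 0
  [2/15, 1/15, 4/15, -13/15, 1/15] . pi = 0
  [1, 1, 1, 1, 1] . pi = 1

Solving yields:
  pi_1 = 4681/22300
  pi_2 = 35/223
  pi_3 = 4507/22300
  pi_4 = 2893/22300
  pi_5 = 6719/22300

Verification (pi * P):
  4681/22300*1/3 + 35/223*2/15 + 4507/22300*2/15 + 2893/22300*2/5 + 6719/22300*2/15 = 4681/22300 = pi_1  (ok)
  4681/22300*1/5 + 35/223*1/15 + 4507/22300*2/15 + 2893/22300*2/15 + 6719/22300*1/5 = 35/223 = pi_2  (ok)
  4681/22300*2/15 + 35/223*1/3 + 4507/22300*2/15 + 2893/22300*4/15 + 6719/22300*1/5 = 4507/22300 = pi_3  (ok)
  4681/22300*2/15 + 35/223*1/15 + 4507/22300*4/15 + 2893/22300*2/15 + 6719/22300*1/15 = 2893/22300 = pi_4  (ok)
  4681/22300*1/5 + 35/223*2/5 + 4507/22300*1/3 + 2893/22300*1/15 + 6719/22300*2/5 = 6719/22300 = pi_5  (ok)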